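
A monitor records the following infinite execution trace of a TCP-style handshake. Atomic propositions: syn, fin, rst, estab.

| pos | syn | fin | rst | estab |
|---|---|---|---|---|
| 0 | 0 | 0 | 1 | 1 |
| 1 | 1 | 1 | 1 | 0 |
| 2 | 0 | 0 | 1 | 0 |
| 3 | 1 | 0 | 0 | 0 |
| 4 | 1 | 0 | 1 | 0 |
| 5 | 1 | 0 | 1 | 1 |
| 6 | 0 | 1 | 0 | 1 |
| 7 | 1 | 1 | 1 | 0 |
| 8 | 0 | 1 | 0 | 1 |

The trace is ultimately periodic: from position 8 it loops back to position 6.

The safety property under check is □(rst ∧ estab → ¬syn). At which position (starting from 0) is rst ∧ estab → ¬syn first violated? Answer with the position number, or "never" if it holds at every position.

Check rst ∧ estab → ¬syn at each position in order: 0 ✓, 1 ✓, 2 ✓, 3 ✓, 4 ✓.
At position 5 the labels are {estab, rst, syn}, so rst ∧ estab → ¬syn is false there. This is the first violation.

5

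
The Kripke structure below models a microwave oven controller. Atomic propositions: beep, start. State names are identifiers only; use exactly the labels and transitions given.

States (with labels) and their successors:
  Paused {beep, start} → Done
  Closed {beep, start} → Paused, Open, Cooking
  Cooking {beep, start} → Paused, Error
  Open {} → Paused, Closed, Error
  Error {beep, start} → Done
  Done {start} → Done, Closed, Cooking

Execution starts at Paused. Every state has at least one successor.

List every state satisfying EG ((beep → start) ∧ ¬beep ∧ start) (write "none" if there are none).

{Done}

States satisfying (beep → start) ∧ ¬beep ∧ start: {Done}.
States satisfying EG ((beep → start) ∧ ¬beep ∧ start): {Done}.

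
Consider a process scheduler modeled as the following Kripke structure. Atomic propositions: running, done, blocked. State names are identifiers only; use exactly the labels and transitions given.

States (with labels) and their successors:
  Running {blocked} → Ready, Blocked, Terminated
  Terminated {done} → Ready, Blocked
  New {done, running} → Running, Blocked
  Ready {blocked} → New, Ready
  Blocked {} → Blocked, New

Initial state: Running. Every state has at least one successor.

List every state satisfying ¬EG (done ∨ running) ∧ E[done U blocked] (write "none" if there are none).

{Running, Terminated, New, Ready}

States satisfying done ∨ running: {Terminated, New}.
States satisfying EG (done ∨ running): ∅.
States satisfying ¬EG (done ∨ running): {Running, Terminated, New, Ready, Blocked}.
States satisfying done: {Terminated, New}.
States satisfying blocked: {Running, Ready}.
States satisfying E[done U blocked]: {Running, Terminated, New, Ready}.
States satisfying ¬EG (done ∨ running) ∧ E[done U blocked]: {Running, Terminated, New, Ready}.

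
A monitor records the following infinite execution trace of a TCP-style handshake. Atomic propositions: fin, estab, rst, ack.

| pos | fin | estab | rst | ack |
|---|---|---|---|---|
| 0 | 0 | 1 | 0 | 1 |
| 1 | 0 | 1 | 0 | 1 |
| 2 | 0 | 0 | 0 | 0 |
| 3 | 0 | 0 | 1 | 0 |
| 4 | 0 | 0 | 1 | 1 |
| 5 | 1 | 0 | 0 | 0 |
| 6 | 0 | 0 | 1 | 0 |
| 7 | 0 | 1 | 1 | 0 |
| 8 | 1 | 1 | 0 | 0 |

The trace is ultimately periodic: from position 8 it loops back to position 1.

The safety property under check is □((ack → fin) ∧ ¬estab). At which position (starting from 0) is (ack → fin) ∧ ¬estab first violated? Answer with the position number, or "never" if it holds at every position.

At position 0 the labels are {ack, estab}, so (ack → fin) ∧ ¬estab is false there. This is the first violation.

0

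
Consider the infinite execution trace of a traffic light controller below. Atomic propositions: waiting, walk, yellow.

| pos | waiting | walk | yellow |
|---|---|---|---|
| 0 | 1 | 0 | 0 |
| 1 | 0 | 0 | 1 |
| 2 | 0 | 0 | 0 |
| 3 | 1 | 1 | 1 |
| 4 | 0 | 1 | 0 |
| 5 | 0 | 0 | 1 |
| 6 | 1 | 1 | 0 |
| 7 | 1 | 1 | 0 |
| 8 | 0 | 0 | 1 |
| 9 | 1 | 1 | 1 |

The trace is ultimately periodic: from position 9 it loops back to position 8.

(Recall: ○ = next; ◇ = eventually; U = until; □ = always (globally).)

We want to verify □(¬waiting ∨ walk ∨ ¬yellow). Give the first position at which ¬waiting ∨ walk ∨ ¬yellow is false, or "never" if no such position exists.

never

¬waiting ∨ walk ∨ ¬yellow holds at every position 0..9, and those are all the positions the trace ever visits, so the invariant □(¬waiting ∨ walk ∨ ¬yellow) is never violated.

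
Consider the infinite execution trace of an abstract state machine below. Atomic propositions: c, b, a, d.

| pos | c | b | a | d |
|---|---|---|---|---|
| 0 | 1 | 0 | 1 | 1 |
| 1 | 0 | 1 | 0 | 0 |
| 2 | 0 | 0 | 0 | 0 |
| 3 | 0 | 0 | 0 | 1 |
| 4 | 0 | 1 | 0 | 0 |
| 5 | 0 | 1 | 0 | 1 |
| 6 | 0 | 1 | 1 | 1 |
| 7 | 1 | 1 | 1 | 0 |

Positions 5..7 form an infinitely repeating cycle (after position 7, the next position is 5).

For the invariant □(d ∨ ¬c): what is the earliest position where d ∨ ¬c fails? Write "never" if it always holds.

7

Check d ∨ ¬c at each position in order: 0 ✓, 1 ✓, 2 ✓, 3 ✓, 4 ✓, 5 ✓, 6 ✓.
At position 7 the labels are {a, b, c}, so d ∨ ¬c is false there. This is the first violation.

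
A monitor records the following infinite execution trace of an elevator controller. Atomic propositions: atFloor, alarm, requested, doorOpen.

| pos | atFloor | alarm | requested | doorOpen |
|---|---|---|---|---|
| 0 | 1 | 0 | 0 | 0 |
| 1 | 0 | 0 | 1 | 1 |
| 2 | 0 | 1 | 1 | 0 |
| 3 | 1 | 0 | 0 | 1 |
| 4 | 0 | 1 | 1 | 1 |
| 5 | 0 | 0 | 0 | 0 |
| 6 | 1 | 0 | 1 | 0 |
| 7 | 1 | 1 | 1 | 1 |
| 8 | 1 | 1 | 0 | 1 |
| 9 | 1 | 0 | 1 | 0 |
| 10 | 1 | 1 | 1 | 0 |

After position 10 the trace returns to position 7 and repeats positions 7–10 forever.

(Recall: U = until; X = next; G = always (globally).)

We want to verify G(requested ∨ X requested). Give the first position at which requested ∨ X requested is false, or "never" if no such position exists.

requested ∨ X requested holds at every position 0..10, and those are all the positions the trace ever visits, so the invariant G(requested ∨ X requested) is never violated.

never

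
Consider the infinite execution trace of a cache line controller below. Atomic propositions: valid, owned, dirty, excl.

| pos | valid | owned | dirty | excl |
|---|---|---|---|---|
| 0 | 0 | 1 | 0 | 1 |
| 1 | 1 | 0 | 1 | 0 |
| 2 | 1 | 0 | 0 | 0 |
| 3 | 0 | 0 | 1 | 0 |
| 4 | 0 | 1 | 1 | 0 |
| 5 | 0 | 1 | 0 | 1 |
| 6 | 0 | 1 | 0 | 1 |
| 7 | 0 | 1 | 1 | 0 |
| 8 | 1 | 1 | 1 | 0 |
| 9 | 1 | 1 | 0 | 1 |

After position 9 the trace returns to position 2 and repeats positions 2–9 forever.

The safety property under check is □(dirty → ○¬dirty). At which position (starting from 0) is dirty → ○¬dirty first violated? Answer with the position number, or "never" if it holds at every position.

Check dirty → ○¬dirty at each position in order: 0 ✓, 1 ✓, 2 ✓.
At position 3 the labels are {dirty} and the next position 4 has {dirty, owned}, so dirty → ○¬dirty is false there. This is the first violation.

3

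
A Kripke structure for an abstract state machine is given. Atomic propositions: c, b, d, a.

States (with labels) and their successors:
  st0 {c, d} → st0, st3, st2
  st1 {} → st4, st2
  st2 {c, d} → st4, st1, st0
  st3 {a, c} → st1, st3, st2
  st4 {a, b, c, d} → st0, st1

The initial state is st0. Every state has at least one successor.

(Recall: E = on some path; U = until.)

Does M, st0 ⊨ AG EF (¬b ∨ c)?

Holds

States satisfying EF (¬b ∨ c): {st0, st1, st2, st3, st4}.
States satisfying AG EF (¬b ∨ c): {st0, st1, st2, st3, st4}.
Every state reachable from st0 satisfies EF (¬b ∨ c).
st0 ∈ Sat(AG EF (¬b ∨ c)).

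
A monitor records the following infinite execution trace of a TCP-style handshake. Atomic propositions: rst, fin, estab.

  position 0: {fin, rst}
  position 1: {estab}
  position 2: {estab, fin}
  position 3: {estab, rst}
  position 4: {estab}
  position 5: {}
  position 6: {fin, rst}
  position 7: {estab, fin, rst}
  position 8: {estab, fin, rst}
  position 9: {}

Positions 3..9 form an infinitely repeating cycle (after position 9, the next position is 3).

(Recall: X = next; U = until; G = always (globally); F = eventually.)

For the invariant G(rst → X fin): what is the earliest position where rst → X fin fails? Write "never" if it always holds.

0

At position 0 the labels are {fin, rst} and the next position 1 has {estab}, so rst → X fin is false there. This is the first violation.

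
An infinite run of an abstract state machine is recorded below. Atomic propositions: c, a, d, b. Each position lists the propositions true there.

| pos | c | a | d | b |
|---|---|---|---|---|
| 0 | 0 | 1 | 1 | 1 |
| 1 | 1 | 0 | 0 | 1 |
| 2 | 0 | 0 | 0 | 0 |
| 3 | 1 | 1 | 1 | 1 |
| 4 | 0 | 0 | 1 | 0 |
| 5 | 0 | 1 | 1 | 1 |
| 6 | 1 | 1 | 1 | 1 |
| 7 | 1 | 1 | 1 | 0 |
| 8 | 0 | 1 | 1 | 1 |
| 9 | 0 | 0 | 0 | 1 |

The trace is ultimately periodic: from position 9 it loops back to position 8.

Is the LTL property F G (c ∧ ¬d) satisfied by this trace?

G (c ∧ ¬d) is false at every position 0..9, so it never becomes true and F G (c ∧ ¬d) fails.

Does not hold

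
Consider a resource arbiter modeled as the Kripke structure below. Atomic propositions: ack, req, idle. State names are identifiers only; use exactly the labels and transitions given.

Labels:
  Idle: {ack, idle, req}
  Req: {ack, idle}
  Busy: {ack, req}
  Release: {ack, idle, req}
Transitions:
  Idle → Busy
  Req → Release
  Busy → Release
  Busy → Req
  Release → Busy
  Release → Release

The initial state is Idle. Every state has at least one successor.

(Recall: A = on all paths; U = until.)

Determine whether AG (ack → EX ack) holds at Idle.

States satisfying ack → EX ack: {Idle, Req, Busy, Release}.
States satisfying AG (ack → EX ack): {Idle, Req, Busy, Release}.
Every state reachable from Idle satisfies ack → EX ack.
Idle ∈ Sat(AG (ack → EX ack)).

Satisfied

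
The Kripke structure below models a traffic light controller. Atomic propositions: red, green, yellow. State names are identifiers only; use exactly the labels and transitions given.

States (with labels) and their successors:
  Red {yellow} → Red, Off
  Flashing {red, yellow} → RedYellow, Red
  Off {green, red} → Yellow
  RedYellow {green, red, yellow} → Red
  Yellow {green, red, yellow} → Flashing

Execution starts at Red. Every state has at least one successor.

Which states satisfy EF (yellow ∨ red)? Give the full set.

States satisfying yellow ∨ red: {Red, Flashing, Off, RedYellow, Yellow}.
States satisfying EF (yellow ∨ red): {Red, Flashing, Off, RedYellow, Yellow}.

{Red, Flashing, Off, RedYellow, Yellow}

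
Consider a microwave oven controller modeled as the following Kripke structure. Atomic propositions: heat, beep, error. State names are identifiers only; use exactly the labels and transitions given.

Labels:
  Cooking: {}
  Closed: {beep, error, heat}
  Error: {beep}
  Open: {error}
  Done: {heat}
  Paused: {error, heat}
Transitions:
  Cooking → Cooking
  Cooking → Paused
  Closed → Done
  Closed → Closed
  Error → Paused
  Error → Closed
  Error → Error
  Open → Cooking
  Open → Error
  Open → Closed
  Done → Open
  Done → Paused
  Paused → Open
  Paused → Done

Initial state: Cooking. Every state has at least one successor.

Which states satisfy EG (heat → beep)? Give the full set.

{Cooking, Closed, Error, Open}

States satisfying heat → beep: {Cooking, Closed, Error, Open}.
States satisfying EG (heat → beep): {Cooking, Closed, Error, Open}.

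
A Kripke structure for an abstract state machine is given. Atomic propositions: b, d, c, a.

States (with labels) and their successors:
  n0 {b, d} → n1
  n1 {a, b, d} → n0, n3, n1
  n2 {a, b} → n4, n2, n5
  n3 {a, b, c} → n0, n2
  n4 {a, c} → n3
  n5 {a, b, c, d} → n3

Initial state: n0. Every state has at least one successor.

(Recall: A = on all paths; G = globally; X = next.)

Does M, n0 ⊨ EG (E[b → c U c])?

States satisfying E[b → c U c]: {n3, n4, n5}.
States satisfying EG (E[b → c U c]): ∅.
No suitable path/successor from n0 witnesses the formula.
n0 ∉ Sat(EG (E[b → c U c])).

Violated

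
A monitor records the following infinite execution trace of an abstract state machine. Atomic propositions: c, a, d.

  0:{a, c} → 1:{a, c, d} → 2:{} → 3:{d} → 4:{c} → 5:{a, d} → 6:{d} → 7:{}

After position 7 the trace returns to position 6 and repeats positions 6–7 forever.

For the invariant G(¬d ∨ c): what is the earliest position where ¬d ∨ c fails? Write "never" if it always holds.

Check ¬d ∨ c at each position in order: 0 ✓, 1 ✓, 2 ✓.
At position 3 the labels are {d}, so ¬d ∨ c is false there. This is the first violation.

3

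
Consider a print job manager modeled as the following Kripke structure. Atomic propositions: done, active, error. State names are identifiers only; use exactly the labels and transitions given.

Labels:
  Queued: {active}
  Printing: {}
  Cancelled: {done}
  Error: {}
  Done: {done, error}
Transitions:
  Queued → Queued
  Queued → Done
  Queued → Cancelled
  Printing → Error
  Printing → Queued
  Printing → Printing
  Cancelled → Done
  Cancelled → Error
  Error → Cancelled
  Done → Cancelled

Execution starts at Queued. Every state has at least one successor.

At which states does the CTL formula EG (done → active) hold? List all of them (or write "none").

States satisfying done → active: {Queued, Printing, Error}.
States satisfying EG (done → active): {Queued, Printing}.

{Queued, Printing}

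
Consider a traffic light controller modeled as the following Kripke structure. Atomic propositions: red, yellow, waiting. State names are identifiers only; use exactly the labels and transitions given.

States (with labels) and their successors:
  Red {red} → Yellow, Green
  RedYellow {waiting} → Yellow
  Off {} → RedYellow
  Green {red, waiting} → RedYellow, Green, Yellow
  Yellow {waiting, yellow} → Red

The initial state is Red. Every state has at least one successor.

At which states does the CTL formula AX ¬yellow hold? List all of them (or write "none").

States satisfying ¬yellow: {Red, RedYellow, Off, Green}.
States satisfying AX ¬yellow: {Off, Yellow}.

{Off, Yellow}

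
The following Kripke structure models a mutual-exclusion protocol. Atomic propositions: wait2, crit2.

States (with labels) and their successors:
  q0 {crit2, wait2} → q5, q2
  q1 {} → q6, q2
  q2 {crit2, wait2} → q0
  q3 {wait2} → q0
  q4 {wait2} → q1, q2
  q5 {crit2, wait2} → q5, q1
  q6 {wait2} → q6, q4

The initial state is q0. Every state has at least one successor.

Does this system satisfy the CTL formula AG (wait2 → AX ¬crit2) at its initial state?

No

States satisfying wait2 → AX ¬crit2: {q1, q6}.
States satisfying AG (wait2 → AX ¬crit2): ∅.
q0 is reachable from q0 and violates wait2 → AX ¬crit2, so AG fails at q0.
q0 ∉ Sat(AG (wait2 → AX ¬crit2)).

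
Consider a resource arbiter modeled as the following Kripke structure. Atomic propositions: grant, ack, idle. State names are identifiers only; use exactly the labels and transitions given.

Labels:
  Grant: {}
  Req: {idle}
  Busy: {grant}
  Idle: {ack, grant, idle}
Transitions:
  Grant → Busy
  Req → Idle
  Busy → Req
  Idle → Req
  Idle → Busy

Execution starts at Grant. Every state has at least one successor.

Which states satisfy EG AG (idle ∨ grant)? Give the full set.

{Req, Busy, Idle}

States satisfying AG (idle ∨ grant): {Req, Busy, Idle}.
States satisfying EG AG (idle ∨ grant): {Req, Busy, Idle}.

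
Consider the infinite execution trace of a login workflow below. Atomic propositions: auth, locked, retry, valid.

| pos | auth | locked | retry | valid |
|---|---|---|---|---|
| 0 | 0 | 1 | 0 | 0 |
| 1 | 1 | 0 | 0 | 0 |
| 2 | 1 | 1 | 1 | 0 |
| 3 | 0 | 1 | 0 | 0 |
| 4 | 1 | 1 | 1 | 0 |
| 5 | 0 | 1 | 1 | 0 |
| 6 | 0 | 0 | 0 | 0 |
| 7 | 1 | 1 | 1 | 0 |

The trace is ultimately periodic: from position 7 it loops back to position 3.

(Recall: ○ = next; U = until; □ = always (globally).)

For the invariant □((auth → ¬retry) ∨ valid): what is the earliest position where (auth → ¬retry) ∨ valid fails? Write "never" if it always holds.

Check (auth → ¬retry) ∨ valid at each position in order: 0 ✓, 1 ✓.
At position 2 the labels are {auth, locked, retry}, so (auth → ¬retry) ∨ valid is false there. This is the first violation.

2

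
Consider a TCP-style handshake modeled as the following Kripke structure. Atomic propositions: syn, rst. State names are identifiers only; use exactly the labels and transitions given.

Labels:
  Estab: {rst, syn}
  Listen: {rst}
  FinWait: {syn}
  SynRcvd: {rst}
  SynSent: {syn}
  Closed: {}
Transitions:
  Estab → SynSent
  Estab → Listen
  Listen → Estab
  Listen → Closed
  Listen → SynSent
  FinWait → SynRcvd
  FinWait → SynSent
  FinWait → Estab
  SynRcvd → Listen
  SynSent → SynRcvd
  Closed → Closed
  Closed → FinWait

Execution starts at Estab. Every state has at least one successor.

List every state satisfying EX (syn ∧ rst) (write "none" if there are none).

States satisfying syn ∧ rst: {Estab}.
States satisfying EX (syn ∧ rst): {Listen, FinWait}.

{Listen, FinWait}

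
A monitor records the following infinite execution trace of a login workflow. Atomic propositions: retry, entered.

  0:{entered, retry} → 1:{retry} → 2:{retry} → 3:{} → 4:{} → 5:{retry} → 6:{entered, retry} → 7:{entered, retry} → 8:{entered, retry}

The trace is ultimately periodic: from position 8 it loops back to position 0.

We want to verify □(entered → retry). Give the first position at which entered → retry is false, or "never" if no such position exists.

entered → retry holds at every position 0..8, and those are all the positions the trace ever visits, so the invariant □(entered → retry) is never violated.

never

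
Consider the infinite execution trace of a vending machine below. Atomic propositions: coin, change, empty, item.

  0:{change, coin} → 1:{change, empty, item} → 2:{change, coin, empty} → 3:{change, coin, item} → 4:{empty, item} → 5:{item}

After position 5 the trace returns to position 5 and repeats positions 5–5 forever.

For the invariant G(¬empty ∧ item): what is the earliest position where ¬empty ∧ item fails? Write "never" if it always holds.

0

At position 0 the labels are {change, coin}, so ¬empty ∧ item is false there. This is the first violation.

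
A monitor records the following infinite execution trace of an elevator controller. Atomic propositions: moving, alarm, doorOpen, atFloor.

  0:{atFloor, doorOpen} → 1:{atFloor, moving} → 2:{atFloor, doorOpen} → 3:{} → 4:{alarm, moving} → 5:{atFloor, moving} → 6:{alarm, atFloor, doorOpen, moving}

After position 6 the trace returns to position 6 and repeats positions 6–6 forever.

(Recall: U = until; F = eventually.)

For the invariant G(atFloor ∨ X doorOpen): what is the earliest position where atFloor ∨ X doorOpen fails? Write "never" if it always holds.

Check atFloor ∨ X doorOpen at each position in order: 0 ✓, 1 ✓, 2 ✓.
At position 3 the labels are {} and the next position 4 has {alarm, moving}, so atFloor ∨ X doorOpen is false there. This is the first violation.

3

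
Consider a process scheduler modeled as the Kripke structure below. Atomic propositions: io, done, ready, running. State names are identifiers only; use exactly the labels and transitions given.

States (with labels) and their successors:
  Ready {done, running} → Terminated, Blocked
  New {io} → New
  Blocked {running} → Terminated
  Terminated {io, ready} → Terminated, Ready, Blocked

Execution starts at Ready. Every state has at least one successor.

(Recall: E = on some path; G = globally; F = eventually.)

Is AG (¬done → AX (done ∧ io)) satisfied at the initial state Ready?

Does not hold

States satisfying ¬done → AX (done ∧ io): {Ready}.
States satisfying AG (¬done → AX (done ∧ io)): ∅.
Blocked is reachable from Ready and violates ¬done → AX (done ∧ io), so AG fails at Ready.
Ready ∉ Sat(AG (¬done → AX (done ∧ io))).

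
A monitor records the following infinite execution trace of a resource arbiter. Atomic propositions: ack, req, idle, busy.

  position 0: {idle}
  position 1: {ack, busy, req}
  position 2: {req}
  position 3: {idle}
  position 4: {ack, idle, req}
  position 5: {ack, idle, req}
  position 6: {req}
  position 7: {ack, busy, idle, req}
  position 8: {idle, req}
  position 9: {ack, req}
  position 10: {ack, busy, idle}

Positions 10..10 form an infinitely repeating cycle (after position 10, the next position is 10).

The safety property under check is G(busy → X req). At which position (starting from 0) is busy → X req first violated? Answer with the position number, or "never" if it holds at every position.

Check busy → X req at each position in order: 0 ✓, 1 ✓, 2 ✓, 3 ✓, 4 ✓, 5 ✓, 6 ✓, 7 ✓, 8 ✓, 9 ✓.
At position 10 the labels are {ack, busy, idle} and the next position 10 has {ack, busy, idle}, so busy → X req is false there. This is the first violation.

10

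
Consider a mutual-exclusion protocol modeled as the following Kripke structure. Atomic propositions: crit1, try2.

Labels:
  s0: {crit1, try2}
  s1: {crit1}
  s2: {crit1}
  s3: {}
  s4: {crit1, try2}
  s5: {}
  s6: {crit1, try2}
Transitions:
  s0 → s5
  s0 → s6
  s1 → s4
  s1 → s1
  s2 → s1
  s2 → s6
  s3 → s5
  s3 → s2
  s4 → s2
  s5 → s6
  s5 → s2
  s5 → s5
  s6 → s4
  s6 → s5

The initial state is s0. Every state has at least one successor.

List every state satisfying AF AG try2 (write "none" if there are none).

none

States satisfying AG try2: ∅.
States satisfying AF AG try2: ∅.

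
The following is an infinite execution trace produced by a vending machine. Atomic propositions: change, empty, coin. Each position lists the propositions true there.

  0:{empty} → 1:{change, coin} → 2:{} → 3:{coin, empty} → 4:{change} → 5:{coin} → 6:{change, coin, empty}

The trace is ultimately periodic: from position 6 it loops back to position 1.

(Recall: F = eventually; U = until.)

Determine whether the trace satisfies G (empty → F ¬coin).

Yes

empty → F ¬coin holds at every position 0..6, and those are all positions ever visited, so G (empty → F ¬coin) holds.
Positions where empty holds: 0, 3, 6.
Check F ¬coin at each: 0→ok, 3→ok, 6→ok.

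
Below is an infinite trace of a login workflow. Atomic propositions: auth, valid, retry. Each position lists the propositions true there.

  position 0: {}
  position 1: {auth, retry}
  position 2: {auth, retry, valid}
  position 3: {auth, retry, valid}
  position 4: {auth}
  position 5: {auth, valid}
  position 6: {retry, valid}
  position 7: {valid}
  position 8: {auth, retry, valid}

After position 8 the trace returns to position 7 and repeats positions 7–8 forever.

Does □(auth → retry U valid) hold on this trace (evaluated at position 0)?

No

auth → retry U valid must hold at every position from 0 onward. It fails at position 4, so □(auth → retry U valid) is false.
Positions where auth holds: 1, 2, 3, 4, 5, 8.
Check retry U valid at each: 1→ok, 2→ok, 3→ok, 4→fails, 5→ok, 8→ok.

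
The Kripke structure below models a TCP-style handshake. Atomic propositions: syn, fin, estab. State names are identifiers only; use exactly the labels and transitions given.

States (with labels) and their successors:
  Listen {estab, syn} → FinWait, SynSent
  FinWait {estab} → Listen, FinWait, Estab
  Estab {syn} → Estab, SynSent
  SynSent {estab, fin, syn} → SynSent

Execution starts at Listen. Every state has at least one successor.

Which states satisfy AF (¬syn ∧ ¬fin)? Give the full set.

States satisfying ¬syn ∧ ¬fin: {FinWait}.
States satisfying AF (¬syn ∧ ¬fin): {FinWait}.

{FinWait}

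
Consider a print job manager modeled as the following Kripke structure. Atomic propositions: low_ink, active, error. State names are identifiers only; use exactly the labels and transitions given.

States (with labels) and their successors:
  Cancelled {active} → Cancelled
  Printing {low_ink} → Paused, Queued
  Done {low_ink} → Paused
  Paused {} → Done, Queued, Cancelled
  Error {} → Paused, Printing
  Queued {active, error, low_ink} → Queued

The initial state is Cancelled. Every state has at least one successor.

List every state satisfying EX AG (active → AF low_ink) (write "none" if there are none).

{Printing, Paused, Queued}

States satisfying AG (active → AF low_ink): {Queued}.
States satisfying EX AG (active → AF low_ink): {Printing, Paused, Queued}.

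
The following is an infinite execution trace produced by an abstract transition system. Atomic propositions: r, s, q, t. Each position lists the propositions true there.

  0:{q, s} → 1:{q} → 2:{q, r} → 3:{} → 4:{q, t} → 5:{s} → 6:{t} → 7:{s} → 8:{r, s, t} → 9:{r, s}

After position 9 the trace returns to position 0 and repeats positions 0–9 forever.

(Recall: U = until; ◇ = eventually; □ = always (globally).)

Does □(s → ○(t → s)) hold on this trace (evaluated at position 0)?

Does not hold

s → ○(t → s) must hold at every position from 0 onward. It fails at position 5, so □(s → ○(t → s)) is false.
Positions where s holds: 0, 5, 7, 8, 9.
Check ○(t → s) at each: 0→ok, 5→fails, 7→ok, 8→ok, 9→ok.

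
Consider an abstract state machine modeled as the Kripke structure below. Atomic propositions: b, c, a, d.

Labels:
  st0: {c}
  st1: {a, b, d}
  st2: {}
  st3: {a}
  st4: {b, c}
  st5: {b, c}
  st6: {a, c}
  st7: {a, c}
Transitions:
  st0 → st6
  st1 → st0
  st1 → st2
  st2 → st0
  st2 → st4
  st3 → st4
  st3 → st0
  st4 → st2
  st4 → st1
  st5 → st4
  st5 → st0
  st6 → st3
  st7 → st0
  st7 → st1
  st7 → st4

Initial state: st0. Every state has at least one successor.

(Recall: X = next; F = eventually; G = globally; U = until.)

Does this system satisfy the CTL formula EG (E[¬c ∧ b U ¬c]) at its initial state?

Violated

States satisfying E[¬c ∧ b U ¬c]: {st1, st2, st3}.
States satisfying EG (E[¬c ∧ b U ¬c]): ∅.
No suitable path/successor from st0 witnesses the formula.
st0 ∉ Sat(EG (E[¬c ∧ b U ¬c])).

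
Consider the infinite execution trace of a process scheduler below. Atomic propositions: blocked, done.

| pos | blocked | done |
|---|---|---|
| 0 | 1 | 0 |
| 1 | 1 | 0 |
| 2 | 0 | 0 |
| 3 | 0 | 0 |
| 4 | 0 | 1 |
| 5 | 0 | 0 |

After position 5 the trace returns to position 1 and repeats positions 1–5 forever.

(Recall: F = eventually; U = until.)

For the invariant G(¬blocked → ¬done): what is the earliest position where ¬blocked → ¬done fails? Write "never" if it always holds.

4

Check ¬blocked → ¬done at each position in order: 0 ✓, 1 ✓, 2 ✓, 3 ✓.
At position 4 the labels are {done}, so ¬blocked → ¬done is false there. This is the first violation.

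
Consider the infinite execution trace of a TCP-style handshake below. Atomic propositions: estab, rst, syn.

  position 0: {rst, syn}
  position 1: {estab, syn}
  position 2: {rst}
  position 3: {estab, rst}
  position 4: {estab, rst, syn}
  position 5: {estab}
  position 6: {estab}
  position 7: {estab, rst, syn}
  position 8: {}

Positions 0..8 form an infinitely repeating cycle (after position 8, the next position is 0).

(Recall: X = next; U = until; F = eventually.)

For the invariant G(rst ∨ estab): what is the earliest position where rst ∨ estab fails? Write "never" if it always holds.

Check rst ∨ estab at each position in order: 0 ✓, 1 ✓, 2 ✓, 3 ✓, 4 ✓, 5 ✓, 6 ✓, 7 ✓.
At position 8 the labels are {}, so rst ∨ estab is false there. This is the first violation.

8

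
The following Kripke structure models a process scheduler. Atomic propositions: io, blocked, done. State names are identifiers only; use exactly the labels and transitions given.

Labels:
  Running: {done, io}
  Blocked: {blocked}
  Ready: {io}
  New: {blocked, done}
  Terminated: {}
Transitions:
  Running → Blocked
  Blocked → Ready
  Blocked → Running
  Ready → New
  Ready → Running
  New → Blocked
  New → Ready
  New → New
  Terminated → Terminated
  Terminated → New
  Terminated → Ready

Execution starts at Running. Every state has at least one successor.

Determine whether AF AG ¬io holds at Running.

States satisfying AG ¬io: ∅.
States satisfying AF AG ¬io: ∅.
There is a path from Running along which AG ¬io never holds.
Running ∉ Sat(AF AG ¬io).

Does not hold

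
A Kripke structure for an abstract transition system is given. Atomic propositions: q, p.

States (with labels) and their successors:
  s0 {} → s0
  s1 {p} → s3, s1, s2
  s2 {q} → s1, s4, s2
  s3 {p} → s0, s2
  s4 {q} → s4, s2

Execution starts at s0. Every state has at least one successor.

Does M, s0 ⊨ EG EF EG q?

States satisfying EF EG q: {s1, s2, s3, s4}.
States satisfying EG EF EG q: {s1, s2, s3, s4}.
No suitable path/successor from s0 witnesses the formula.
s0 ∉ Sat(EG EF EG q).

Violated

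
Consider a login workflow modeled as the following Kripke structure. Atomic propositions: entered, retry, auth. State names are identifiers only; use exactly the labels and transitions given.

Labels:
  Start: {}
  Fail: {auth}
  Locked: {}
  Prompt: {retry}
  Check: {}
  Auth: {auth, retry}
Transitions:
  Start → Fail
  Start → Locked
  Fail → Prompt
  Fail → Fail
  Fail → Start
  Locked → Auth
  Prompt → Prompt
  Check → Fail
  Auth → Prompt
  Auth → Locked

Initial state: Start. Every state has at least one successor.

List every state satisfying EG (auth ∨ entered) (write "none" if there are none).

States satisfying auth ∨ entered: {Fail, Auth}.
States satisfying EG (auth ∨ entered): {Fail}.

{Fail}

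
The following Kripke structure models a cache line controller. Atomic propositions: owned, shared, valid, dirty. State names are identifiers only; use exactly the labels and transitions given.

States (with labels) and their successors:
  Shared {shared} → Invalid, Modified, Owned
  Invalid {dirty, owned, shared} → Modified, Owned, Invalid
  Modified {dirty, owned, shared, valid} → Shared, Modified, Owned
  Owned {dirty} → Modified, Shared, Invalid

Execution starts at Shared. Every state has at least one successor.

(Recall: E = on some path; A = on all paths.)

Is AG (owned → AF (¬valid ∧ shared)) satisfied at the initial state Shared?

States satisfying owned → AF (¬valid ∧ shared): {Shared, Invalid, Owned}.
States satisfying AG (owned → AF (¬valid ∧ shared)): ∅.
Modified is reachable from Shared and violates owned → AF (¬valid ∧ shared), so AG fails at Shared.
Shared ∉ Sat(AG (owned → AF (¬valid ∧ shared))).

No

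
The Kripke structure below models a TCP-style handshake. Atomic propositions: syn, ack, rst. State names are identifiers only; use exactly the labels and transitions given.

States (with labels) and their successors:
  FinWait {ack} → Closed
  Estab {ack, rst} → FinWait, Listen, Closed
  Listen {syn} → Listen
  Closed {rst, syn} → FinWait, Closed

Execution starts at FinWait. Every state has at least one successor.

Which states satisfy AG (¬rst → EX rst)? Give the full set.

{FinWait, Closed}

States satisfying ¬rst → EX rst: {FinWait, Estab, Closed}.
States satisfying AG (¬rst → EX rst): {FinWait, Closed}.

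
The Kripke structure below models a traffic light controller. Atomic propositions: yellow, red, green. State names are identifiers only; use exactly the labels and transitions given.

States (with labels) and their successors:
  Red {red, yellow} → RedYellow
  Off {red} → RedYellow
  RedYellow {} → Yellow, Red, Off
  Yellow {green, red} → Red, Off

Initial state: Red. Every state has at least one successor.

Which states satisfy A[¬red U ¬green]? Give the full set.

{Red, Off, RedYellow}

States satisfying ¬red: {RedYellow}.
States satisfying ¬green: {Red, Off, RedYellow}.
States satisfying A[¬red U ¬green]: {Red, Off, RedYellow}.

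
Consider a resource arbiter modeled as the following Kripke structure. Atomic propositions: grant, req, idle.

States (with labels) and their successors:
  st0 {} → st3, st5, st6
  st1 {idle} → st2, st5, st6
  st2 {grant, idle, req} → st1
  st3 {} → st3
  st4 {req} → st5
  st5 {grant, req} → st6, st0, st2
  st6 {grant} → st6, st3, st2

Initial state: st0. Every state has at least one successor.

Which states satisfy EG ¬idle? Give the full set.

States satisfying ¬idle: {st0, st3, st4, st5, st6}.
States satisfying EG ¬idle: {st0, st3, st4, st5, st6}.

{st0, st3, st4, st5, st6}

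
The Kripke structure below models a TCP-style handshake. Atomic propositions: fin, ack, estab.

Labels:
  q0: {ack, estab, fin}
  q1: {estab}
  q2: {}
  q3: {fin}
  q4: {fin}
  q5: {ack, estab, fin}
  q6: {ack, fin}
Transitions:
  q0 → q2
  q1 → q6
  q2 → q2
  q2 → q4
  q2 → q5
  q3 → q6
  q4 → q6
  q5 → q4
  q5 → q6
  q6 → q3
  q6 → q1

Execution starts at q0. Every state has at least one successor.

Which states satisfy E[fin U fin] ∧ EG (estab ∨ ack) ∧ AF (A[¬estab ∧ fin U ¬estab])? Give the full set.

States satisfying fin: {q0, q3, q4, q5, q6}.
States satisfying E[fin U fin]: {q0, q3, q4, q5, q6}.
States satisfying estab ∨ ack: {q0, q1, q5, q6}.
States satisfying EG (estab ∨ ack): {q1, q5, q6}.
States satisfying E[fin U fin] ∧ EG (estab ∨ ack): {q5, q6}.
States satisfying A[¬estab ∧ fin U ¬estab]: {q2, q3, q4, q6}.
States satisfying AF (A[¬estab ∧ fin U ¬estab]): {q0, q1, q2, q3, q4, q5, q6}.
States satisfying E[fin U fin] ∧ EG (estab ∨ ack) ∧ AF (A[¬estab ∧ fin U ¬estab]): {q5, q6}.

{q5, q6}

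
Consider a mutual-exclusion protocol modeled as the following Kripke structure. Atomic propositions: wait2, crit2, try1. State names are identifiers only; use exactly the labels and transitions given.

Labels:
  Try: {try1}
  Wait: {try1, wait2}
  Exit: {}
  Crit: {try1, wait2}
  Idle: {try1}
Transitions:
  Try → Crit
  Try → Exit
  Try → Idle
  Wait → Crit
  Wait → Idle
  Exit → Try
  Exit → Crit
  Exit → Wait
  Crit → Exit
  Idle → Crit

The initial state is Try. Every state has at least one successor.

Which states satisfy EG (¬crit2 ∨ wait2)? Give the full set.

States satisfying ¬crit2 ∨ wait2: {Try, Wait, Exit, Crit, Idle}.
States satisfying EG (¬crit2 ∨ wait2): {Try, Wait, Exit, Crit, Idle}.

{Try, Wait, Exit, Crit, Idle}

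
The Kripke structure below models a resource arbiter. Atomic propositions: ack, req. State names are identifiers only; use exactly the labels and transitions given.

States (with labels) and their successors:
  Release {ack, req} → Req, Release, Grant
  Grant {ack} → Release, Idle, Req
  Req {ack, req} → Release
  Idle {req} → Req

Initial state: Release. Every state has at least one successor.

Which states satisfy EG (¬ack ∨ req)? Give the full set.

States satisfying ¬ack ∨ req: {Release, Req, Idle}.
States satisfying EG (¬ack ∨ req): {Release, Req, Idle}.

{Release, Req, Idle}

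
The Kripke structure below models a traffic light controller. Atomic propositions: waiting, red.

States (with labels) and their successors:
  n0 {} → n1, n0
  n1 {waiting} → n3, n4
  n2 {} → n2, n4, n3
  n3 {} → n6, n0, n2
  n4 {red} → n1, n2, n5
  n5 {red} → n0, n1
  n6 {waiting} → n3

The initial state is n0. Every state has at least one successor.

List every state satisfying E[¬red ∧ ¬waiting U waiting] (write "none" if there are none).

States satisfying ¬red ∧ ¬waiting: {n0, n2, n3}.
States satisfying waiting: {n1, n6}.
States satisfying E[¬red ∧ ¬waiting U waiting]: {n0, n1, n2, n3, n6}.

{n0, n1, n2, n3, n6}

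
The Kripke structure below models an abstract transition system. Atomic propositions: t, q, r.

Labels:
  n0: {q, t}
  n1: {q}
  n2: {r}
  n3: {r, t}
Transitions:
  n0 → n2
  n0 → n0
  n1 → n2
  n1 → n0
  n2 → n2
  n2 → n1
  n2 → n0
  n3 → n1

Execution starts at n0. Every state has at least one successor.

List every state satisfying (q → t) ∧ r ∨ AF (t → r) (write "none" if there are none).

States satisfying q → t: {n0, n2, n3}.
States satisfying (q → t) ∧ r: {n2, n3}.
States satisfying t → r: {n1, n2, n3}.
States satisfying AF (t → r): {n1, n2, n3}.
States satisfying (q → t) ∧ r ∨ AF (t → r): {n1, n2, n3}.

{n1, n2, n3}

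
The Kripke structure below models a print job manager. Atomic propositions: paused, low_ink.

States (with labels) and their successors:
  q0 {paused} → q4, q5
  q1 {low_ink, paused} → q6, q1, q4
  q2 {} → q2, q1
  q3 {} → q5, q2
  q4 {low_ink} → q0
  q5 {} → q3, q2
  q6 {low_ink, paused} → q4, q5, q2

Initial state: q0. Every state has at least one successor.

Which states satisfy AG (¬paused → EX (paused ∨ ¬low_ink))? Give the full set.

{q0, q1, q2, q3, q4, q5, q6}

States satisfying ¬paused → EX (paused ∨ ¬low_ink): {q0, q1, q2, q3, q4, q5, q6}.
States satisfying AG (¬paused → EX (paused ∨ ¬low_ink)): {q0, q1, q2, q3, q4, q5, q6}.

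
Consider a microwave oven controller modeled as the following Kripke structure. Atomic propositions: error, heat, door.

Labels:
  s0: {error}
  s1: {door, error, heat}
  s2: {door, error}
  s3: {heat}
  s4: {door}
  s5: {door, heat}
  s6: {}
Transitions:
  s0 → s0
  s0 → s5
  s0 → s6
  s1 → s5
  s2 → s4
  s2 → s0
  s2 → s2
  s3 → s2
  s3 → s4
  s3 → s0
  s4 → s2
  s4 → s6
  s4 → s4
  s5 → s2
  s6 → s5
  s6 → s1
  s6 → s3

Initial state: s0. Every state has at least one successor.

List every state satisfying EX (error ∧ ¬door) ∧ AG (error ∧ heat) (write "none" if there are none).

none

States satisfying error ∧ ¬door: {s0}.
States satisfying EX (error ∧ ¬door): {s0, s2, s3}.
States satisfying error ∧ heat: {s1}.
States satisfying AG (error ∧ heat): ∅.
States satisfying EX (error ∧ ¬door) ∧ AG (error ∧ heat): ∅.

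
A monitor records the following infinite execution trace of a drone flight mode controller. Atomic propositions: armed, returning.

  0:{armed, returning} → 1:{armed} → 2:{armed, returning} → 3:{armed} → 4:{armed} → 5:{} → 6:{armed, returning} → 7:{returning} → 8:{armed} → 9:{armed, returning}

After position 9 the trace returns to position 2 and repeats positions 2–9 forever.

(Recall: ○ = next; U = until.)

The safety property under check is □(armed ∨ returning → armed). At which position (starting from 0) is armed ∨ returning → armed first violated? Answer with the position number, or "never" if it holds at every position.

Check armed ∨ returning → armed at each position in order: 0 ✓, 1 ✓, 2 ✓, 3 ✓, 4 ✓, 5 ✓, 6 ✓.
At position 7 the labels are {returning}, so armed ∨ returning → armed is false there. This is the first violation.

7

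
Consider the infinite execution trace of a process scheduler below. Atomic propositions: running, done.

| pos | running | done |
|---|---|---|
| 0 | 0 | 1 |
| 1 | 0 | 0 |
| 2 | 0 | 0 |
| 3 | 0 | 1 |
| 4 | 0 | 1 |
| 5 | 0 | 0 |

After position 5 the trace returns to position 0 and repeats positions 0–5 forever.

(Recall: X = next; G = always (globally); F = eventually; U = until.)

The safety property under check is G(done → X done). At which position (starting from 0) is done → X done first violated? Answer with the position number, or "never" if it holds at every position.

0

At position 0 the labels are {done} and the next position 1 has {}, so done → X done is false there. This is the first violation.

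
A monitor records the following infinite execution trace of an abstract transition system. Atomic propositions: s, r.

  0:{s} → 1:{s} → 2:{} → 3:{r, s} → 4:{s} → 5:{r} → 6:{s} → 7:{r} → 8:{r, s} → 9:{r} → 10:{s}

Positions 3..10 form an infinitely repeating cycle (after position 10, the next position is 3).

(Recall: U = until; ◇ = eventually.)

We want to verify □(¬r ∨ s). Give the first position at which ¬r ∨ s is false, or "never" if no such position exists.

5

Check ¬r ∨ s at each position in order: 0 ✓, 1 ✓, 2 ✓, 3 ✓, 4 ✓.
At position 5 the labels are {r}, so ¬r ∨ s is false there. This is the first violation.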